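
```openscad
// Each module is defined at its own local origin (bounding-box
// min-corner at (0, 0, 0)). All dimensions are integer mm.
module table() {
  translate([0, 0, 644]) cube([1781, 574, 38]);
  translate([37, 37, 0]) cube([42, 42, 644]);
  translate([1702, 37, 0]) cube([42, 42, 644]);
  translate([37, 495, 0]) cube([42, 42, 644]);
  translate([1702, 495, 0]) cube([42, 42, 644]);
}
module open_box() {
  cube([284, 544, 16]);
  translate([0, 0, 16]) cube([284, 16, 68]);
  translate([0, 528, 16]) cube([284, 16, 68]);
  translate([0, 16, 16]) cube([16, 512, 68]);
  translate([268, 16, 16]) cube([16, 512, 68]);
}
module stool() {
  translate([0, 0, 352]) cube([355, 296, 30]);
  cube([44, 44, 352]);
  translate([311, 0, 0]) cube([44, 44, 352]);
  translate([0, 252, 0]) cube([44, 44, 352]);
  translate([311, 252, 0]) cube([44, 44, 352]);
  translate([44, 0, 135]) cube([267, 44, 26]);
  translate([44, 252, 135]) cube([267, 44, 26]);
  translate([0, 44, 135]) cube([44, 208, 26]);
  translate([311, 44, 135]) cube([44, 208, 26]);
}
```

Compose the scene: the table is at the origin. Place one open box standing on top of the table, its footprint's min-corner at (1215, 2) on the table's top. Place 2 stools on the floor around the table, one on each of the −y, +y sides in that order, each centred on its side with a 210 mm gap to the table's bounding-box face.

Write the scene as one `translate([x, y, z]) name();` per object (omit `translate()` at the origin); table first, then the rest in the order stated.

table();
translate([1215, 2, 682]) open_box();
translate([713, -506, 0]) stool();
translate([713, 784, 0]) stool();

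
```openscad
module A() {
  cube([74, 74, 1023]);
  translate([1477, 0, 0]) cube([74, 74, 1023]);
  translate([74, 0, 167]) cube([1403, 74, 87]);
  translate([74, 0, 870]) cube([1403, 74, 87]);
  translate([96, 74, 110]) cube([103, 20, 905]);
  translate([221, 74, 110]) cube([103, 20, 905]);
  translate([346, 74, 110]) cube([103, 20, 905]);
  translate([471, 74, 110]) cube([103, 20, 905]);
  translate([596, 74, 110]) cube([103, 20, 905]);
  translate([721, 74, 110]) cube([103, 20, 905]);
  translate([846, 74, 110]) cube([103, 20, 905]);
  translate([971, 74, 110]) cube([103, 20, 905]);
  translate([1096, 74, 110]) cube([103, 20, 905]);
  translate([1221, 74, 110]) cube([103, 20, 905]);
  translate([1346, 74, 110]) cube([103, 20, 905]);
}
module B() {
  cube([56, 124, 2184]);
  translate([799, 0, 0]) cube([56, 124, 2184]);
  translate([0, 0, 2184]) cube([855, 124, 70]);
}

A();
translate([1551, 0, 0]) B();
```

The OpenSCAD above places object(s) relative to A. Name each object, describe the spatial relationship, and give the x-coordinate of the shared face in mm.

The fence section's +x face and the door frame's −x face are both at x = 1551 mm.

A is a fence section. B is a door frame. The door frame is against the fence section's +x side, with their −y faces flush. The x-coordinate of the shared face is 1551 mm.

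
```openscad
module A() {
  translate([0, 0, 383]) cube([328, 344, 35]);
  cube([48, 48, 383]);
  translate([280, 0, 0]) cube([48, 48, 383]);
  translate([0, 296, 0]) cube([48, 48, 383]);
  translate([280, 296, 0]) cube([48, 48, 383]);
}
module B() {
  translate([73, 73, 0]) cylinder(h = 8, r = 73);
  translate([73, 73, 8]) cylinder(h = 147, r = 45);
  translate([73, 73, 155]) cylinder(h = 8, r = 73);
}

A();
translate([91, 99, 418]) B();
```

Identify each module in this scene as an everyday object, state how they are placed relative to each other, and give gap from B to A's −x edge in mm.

The spool's min-x is at 91; the stool's min-x is 0; gap = 91 mm.

A is a stool. B is a spool. The spool is on top of the stool, centred. The gap from the spool to the stool's −x edge is 91 mm.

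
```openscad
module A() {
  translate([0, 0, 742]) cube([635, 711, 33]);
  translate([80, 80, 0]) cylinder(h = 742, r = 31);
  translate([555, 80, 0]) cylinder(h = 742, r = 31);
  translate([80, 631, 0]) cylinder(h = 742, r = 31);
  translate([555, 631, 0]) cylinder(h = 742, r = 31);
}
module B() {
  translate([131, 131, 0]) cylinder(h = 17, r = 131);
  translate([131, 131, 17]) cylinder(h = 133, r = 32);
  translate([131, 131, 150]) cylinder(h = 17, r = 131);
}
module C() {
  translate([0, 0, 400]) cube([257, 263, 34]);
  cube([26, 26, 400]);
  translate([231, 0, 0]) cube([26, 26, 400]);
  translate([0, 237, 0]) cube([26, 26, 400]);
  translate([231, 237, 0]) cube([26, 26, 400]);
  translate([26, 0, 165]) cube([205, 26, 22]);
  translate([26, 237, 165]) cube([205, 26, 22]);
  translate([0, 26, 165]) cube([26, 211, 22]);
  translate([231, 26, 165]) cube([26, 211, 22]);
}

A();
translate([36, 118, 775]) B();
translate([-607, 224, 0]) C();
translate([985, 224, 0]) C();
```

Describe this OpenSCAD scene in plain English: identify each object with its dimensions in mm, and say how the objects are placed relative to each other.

A is a table with a 635×711 mm rectangular top, 33 mm thick, top surface at z = 775 mm, supported by four round legs of 62 mm diameter, each leg's bounding box inset 49 mm from the nearest pair of top edges, running from the floor.

B is a spool: two coaxial disc flanges of radius 131 mm and thickness 17 mm, joined by a core cylinder of radius 32 mm and height 133 mm. The lower flange rests on z = 0 and the three cylinders share a vertical axis.

C is a simple wooden stool: a rectangular seat 257 mm (x) by 263 mm (y), 34 mm thick, top face at z = 434 mm, on four square legs, each 26×26 mm in cross-section. The legs rest on z = 0, each flush with a corner of the seat. Four stretchers, 26 mm wide and 22 mm tall, connect adjacent legs with their undersides at z = 165 mm, each running between the inner faces of the legs it joins and aligned with the legs' outer faces on the other axis.

The spool is on top of the table. Two stools sit around the table at the −x, +x sides.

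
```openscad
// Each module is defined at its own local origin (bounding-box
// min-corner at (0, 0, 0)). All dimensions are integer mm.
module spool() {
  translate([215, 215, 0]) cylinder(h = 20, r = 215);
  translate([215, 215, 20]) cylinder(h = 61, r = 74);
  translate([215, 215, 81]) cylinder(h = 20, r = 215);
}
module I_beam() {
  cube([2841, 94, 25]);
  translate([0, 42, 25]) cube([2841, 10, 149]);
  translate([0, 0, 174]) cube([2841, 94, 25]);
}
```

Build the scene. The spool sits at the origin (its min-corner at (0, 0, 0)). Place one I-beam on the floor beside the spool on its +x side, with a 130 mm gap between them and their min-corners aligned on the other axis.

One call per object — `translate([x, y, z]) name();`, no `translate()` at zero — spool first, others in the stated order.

spool();
translate([560, 0, 0]) I_beam();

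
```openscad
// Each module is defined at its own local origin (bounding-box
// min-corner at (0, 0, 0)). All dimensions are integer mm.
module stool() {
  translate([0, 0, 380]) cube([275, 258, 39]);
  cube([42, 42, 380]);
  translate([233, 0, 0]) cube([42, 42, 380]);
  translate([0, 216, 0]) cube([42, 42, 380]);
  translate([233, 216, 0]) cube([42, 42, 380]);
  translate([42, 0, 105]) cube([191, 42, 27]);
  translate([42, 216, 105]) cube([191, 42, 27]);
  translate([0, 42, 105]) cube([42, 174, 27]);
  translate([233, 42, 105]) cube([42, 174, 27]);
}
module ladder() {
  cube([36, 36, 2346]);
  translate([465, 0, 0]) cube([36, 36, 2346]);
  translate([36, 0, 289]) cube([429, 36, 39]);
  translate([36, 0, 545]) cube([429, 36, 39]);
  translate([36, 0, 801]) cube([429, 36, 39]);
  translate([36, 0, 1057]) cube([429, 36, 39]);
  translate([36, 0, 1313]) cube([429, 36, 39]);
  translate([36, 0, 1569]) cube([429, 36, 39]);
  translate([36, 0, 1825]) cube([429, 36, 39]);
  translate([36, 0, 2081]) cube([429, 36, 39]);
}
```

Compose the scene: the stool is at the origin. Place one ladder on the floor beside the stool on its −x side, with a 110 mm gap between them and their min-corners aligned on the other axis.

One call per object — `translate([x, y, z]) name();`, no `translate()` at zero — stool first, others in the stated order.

stool();
translate([-611, 0, 0]) ladder();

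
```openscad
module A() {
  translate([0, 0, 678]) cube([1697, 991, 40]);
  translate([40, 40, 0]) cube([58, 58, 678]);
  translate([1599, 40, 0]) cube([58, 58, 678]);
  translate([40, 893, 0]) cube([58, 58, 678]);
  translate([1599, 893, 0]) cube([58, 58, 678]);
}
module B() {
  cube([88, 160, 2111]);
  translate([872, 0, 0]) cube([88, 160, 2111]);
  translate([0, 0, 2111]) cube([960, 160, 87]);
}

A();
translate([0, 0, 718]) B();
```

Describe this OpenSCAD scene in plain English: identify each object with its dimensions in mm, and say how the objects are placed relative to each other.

A is a table with a 1697×991 mm rectangular top, 40 mm thick, top surface at z = 718 mm, supported by four 58×58 mm square legs, each inset 40 mm from the nearest pair of top edges, running from the floor.

B is a door frame. The clear opening is 784 mm wide and 2111 mm high. Two 88 mm wide jambs, 160 mm deep, stand either side of the opening from the floor to the top of the opening. A 87 mm thick head sits across the top of both jambs, spanning the full outside width of the frame.

The door frame is on top of the table.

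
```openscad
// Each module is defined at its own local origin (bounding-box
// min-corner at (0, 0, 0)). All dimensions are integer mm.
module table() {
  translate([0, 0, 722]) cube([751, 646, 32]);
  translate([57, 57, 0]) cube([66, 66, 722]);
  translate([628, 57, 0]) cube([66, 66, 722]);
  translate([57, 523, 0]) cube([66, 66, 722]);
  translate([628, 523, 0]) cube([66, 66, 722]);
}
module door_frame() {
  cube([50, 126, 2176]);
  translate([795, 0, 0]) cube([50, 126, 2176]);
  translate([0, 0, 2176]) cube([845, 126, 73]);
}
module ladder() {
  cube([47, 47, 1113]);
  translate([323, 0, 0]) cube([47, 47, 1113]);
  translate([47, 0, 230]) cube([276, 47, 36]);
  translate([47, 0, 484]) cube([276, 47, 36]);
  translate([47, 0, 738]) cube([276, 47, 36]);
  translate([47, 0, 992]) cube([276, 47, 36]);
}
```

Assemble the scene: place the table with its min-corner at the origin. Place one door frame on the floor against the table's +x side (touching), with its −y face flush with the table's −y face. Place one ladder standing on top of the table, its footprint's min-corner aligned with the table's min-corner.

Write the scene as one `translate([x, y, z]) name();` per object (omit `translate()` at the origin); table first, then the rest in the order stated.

table();
translate([751, 0, 0]) door_frame();
translate([0, 0, 754]) ladder();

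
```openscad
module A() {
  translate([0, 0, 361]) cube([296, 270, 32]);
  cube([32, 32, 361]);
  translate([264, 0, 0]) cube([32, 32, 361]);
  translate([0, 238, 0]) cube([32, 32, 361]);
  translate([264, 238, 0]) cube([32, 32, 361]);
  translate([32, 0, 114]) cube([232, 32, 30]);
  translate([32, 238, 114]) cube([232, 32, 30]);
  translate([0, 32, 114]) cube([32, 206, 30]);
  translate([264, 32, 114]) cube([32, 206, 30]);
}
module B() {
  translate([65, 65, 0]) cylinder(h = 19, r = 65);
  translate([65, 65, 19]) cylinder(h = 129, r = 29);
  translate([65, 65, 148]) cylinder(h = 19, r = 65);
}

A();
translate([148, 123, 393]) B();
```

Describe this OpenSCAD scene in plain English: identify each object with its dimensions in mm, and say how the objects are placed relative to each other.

A is a simple wooden stool: a rectangular seat 296 mm (x) by 270 mm (y), 32 mm thick, top face at z = 393 mm, on four square legs, each 32×32 mm in cross-section. The legs rest on z = 0, each flush with a corner of the seat. Four stretchers, 32 mm wide and 30 mm tall, connect adjacent legs with their undersides at z = 114 mm, each running between the inner faces of the legs it joins and aligned with the legs' outer faces on the other axis.

B is a spool: two coaxial disc flanges of radius 65 mm and thickness 19 mm, joined by a core cylinder of radius 29 mm and height 129 mm. The lower flange rests on z = 0 and the three cylinders share a vertical axis.

The spool is on top of the stool.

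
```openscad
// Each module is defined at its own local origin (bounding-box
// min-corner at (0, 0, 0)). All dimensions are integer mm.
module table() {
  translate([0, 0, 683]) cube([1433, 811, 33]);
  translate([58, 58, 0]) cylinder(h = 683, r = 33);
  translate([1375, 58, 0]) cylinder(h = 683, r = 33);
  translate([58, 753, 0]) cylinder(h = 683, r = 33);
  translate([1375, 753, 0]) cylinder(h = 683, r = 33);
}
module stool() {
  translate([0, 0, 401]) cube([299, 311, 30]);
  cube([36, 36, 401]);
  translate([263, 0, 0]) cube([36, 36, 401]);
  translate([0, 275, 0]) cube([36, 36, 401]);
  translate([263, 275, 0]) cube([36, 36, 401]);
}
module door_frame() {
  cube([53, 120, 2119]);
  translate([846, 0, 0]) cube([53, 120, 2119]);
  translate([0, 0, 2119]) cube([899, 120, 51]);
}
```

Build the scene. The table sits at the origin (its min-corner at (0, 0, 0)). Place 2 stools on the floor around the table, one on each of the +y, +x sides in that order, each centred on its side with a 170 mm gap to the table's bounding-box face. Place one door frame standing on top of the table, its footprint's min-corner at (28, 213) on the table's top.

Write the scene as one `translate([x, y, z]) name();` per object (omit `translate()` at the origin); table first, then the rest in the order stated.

table();
translate([567, 981, 0]) stool();
translate([1603, 250, 0]) stool();
translate([28, 213, 716]) door_frame();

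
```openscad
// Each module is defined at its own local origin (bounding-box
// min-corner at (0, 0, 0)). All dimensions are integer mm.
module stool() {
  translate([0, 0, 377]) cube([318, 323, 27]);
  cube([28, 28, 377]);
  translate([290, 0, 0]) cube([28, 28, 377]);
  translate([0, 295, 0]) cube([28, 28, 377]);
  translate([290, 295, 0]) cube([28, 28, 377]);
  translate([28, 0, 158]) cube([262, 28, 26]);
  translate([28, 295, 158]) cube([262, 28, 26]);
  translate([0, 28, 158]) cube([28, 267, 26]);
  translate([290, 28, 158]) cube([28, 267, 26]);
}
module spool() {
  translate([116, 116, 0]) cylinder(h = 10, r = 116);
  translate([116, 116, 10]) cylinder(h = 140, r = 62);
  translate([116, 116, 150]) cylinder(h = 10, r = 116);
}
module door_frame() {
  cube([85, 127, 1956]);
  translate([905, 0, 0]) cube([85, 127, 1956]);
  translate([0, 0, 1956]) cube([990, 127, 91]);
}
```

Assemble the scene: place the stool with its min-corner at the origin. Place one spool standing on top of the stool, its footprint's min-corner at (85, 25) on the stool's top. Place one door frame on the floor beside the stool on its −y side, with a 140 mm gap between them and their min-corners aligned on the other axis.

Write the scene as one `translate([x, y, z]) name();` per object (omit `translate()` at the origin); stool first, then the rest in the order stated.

stool();
translate([85, 25, 404]) spool();
translate([0, -267, 0]) door_frame();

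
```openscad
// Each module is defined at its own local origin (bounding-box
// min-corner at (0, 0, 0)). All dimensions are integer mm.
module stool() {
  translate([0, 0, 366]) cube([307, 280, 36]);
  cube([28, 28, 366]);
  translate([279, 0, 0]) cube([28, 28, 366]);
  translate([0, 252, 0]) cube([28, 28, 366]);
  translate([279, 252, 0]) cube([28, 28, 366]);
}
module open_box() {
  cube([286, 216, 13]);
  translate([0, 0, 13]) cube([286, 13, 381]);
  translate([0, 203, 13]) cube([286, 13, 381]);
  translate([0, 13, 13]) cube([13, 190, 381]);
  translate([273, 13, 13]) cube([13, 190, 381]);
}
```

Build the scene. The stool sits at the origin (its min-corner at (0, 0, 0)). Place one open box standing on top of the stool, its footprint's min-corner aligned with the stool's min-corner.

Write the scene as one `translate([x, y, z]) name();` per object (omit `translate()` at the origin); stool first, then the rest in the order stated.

stool();
translate([0, 0, 402]) open_box();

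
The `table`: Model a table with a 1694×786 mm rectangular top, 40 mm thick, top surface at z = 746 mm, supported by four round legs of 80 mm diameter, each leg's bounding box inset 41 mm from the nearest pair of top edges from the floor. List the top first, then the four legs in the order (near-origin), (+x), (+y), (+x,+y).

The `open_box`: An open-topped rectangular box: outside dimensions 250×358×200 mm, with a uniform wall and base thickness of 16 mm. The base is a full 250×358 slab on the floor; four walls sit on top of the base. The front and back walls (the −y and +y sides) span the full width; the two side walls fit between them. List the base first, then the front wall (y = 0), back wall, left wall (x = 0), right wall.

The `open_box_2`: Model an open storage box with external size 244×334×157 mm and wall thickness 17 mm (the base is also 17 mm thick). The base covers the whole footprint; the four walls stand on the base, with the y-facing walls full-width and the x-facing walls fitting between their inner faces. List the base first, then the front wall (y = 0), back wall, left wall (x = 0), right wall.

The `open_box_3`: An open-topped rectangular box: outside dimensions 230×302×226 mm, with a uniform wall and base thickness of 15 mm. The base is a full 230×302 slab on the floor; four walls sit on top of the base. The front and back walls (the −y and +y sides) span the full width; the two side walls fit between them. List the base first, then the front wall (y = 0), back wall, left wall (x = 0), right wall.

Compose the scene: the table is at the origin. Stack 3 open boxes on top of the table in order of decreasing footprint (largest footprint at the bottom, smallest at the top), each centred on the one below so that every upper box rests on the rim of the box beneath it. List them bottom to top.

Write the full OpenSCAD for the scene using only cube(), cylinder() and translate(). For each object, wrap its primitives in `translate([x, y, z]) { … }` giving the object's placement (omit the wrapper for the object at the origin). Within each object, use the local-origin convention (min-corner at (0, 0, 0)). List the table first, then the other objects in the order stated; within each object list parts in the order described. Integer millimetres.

translate([0, 0, 706]) cube([1694, 786, 40]);
translate([81, 81, 0]) cylinder(h = 706, r = 40);
translate([1613, 81, 0]) cylinder(h = 706, r = 40);
translate([81, 705, 0]) cylinder(h = 706, r = 40);
translate([1613, 705, 0]) cylinder(h = 706, r = 40);
translate([722, 214, 746]) {
  cube([250, 358, 16]);
  translate([0, 0, 16]) cube([250, 16, 184]);
  translate([0, 342, 16]) cube([250, 16, 184]);
  translate([0, 16, 16]) cube([16, 326, 184]);
  translate([234, 16, 16]) cube([16, 326, 184]);
}
translate([725, 226, 946]) {
  cube([244, 334, 17]);
  translate([0, 0, 17]) cube([244, 17, 140]);
  translate([0, 317, 17]) cube([244, 17, 140]);
  translate([0, 17, 17]) cube([17, 300, 140]);
  translate([227, 17, 17]) cube([17, 300, 140]);
}
translate([732, 242, 1103]) {
  cube([230, 302, 15]);
  translate([0, 0, 15]) cube([230, 15, 211]);
  translate([0, 287, 15]) cube([230, 15, 211]);
  translate([0, 15, 15]) cube([15, 272, 211]);
  translate([215, 15, 15]) cube([15, 272, 211]);
}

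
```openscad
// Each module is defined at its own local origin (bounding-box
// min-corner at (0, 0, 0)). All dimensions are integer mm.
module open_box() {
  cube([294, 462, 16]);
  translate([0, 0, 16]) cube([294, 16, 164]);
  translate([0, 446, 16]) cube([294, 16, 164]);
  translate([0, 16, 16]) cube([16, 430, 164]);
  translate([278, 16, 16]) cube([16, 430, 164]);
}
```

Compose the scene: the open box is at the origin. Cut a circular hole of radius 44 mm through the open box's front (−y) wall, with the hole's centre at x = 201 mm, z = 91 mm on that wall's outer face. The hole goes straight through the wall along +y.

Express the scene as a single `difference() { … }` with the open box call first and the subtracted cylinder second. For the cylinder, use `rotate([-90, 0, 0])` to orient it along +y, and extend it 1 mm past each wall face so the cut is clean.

difference() {
  open_box();
  translate([201, -1, 91]) rotate([-90, 0, 0]) cylinder(h = 18, r = 44);
}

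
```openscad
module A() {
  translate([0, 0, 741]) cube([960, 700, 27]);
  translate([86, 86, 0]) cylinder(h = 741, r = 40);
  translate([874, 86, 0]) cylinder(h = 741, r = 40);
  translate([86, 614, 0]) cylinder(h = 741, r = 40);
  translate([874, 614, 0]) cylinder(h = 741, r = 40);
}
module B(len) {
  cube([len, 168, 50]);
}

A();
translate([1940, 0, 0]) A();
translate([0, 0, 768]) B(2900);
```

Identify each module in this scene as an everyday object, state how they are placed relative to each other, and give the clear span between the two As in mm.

Second table starts at x = 1940; first ends at x = 960; clear span = 1940 − 960 = 980 mm.

A is a table. B is a beam. A beam spans the tops of two tables. The clear span between the two tables is 980 mm.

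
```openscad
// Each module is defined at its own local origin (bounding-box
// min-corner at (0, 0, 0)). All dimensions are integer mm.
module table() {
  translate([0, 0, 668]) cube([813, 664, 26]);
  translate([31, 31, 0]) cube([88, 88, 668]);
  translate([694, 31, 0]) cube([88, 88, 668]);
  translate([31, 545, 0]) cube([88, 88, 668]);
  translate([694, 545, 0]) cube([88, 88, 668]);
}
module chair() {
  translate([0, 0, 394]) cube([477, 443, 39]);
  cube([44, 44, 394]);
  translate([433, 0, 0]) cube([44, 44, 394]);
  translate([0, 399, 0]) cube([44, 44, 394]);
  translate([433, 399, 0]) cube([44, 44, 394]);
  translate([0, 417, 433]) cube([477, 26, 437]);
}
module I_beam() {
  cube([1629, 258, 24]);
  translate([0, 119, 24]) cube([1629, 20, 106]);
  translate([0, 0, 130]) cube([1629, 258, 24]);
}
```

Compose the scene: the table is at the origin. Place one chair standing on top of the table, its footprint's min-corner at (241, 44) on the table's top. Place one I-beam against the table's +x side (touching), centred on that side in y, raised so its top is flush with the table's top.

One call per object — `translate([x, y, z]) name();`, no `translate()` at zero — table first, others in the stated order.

table();
translate([241, 44, 694]) chair();
translate([813, 203, 540]) I_beam();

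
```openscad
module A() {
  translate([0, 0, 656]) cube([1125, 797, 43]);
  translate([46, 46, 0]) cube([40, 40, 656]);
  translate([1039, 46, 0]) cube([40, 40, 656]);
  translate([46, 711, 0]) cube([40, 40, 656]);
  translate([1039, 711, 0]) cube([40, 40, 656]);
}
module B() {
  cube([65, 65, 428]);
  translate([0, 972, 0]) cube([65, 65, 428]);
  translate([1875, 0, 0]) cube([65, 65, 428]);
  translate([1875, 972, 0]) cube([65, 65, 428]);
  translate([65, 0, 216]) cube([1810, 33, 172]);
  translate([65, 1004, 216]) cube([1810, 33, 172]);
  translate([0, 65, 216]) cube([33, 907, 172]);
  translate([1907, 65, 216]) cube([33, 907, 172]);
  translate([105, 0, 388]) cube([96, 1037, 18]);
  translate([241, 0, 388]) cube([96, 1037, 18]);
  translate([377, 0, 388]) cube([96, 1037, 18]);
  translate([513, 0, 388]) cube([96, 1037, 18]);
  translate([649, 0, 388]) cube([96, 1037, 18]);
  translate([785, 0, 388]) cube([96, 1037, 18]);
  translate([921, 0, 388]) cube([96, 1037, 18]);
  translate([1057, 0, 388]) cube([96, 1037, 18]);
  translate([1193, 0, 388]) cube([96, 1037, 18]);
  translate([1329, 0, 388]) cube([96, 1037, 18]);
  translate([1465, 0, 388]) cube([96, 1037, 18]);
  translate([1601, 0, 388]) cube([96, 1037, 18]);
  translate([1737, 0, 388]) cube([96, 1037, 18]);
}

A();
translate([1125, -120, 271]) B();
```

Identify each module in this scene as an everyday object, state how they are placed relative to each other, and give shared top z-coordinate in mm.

Both tops at z = 699 mm.

A is a table. B is a bed frame. The bed frame is beside the table with their tops flush at z = 699. The shared top z-coordinate is 699 mm.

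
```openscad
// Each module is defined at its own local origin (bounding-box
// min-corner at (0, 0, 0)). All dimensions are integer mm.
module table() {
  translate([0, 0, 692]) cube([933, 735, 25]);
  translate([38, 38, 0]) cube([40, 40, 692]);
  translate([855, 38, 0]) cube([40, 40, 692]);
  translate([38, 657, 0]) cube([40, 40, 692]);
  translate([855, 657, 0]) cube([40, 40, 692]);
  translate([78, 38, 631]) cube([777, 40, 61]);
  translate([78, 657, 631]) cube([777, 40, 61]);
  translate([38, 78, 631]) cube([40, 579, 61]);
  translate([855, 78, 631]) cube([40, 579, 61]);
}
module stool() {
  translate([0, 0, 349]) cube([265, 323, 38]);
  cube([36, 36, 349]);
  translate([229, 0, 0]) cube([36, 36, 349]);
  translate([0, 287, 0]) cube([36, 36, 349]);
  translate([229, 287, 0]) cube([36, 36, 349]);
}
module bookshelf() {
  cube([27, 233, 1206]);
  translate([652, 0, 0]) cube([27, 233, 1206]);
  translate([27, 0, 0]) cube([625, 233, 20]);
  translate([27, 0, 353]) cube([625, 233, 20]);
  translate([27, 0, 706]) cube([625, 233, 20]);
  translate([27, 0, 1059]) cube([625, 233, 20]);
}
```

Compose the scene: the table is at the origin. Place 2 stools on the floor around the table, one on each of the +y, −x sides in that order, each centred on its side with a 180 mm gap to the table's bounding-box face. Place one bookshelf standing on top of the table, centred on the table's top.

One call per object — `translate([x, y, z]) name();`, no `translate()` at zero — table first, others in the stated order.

table();
translate([334, 915, 0]) stool();
translate([-445, 206, 0]) stool();
translate([127, 251, 717]) bookshelf();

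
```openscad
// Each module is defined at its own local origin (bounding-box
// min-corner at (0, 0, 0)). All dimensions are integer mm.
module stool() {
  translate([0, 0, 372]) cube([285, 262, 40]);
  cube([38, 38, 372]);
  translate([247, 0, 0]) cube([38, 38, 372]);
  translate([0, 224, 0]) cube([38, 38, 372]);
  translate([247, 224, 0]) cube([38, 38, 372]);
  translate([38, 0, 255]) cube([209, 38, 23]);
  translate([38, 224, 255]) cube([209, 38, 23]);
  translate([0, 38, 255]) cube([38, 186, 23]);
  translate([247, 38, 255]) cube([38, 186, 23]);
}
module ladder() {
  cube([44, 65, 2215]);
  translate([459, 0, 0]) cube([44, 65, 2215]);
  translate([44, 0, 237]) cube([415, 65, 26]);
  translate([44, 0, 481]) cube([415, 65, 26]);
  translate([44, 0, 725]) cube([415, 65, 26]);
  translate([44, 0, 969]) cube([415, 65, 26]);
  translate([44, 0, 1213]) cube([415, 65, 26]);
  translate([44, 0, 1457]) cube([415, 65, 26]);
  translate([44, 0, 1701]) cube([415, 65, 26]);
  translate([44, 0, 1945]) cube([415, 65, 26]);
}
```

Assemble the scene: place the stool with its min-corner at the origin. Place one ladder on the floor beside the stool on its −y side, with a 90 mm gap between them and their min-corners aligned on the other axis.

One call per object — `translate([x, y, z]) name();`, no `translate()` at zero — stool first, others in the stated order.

stool();
translate([0, -155, 0]) ladder();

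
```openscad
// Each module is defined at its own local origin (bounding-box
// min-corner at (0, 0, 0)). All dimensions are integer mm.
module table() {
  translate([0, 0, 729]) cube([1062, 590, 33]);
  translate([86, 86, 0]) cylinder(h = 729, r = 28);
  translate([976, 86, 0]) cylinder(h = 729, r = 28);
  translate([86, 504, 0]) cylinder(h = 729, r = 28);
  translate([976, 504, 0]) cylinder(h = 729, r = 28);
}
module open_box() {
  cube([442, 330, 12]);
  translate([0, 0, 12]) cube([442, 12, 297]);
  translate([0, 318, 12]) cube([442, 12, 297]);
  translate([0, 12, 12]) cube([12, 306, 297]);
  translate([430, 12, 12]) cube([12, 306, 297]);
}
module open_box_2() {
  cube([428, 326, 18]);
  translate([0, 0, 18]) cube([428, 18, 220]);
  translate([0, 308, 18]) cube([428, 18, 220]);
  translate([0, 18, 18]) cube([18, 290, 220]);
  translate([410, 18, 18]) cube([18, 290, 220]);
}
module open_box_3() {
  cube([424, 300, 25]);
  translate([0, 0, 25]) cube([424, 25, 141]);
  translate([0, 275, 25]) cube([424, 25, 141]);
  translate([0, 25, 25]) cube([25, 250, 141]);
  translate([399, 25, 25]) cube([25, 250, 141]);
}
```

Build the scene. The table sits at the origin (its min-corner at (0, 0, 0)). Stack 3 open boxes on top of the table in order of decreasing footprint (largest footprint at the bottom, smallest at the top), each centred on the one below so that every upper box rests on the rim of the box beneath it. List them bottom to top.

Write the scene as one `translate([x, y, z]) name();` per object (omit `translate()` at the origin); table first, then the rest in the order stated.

table();
translate([310, 130, 762]) open_box();
translate([317, 132, 1071]) open_box_2();
translate([319, 145, 1309]) open_box_3();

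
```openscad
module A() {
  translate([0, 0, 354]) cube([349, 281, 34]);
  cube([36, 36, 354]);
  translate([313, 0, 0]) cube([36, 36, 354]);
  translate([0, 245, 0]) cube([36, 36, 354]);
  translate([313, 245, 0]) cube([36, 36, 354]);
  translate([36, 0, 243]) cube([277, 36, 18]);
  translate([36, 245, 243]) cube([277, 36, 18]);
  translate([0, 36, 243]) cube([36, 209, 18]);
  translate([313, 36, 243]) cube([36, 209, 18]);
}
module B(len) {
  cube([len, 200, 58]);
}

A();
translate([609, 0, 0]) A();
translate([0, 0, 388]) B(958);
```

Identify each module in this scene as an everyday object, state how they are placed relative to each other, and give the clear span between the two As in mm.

Second stool starts at x = 609; first ends at x = 349; clear span = 609 − 349 = 260 mm.

A is a stool. B is a beam. A beam spans the tops of two stools. The clear span between the two stools is 260 mm.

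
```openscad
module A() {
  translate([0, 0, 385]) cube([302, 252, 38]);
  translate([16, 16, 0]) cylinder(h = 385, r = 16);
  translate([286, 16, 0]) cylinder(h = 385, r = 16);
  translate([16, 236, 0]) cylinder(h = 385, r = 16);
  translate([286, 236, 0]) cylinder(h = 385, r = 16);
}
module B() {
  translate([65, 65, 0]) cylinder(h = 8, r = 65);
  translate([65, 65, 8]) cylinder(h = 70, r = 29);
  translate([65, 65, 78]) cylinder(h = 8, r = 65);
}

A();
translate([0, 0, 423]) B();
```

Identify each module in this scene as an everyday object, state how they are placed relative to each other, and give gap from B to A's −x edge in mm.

The spool's min-x is at 0; the stool's min-x is 0; gap = 0 mm.

A is a stool. B is a spool. The spool is on top of the stool. The gap from the spool to the stool's −x edge is 0 mm.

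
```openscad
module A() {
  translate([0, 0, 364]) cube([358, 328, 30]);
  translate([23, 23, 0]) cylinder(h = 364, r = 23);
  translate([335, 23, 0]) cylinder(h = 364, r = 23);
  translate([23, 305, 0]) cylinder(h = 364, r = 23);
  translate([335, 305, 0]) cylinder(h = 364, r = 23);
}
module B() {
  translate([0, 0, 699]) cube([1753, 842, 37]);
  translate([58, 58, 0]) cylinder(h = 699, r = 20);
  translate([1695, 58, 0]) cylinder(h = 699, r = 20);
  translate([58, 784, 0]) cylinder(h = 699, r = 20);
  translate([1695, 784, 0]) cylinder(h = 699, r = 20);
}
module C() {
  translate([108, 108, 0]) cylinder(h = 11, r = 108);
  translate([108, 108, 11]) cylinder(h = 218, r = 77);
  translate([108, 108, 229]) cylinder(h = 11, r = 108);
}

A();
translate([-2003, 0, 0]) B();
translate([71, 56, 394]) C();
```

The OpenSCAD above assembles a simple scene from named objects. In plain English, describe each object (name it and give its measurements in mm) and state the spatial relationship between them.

A is a simple wooden stool: a rectangular seat 358 mm (x) by 328 mm (y), 30 mm thick, top face at z = 394 mm, on four round legs, each 46 mm in diameter. The legs rest on z = 0, each leg's axis is inset half a diameter from the nearest pair of seat edges (so the leg's bounding box is flush with the corner).

B is a table with a 1753×842 mm rectangular top, 37 mm thick, top surface at z = 736 mm, supported by four round legs of 40 mm diameter, each leg's bounding box inset 38 mm from the nearest pair of top edges, running from the floor.

C is a spool: two coaxial disc flanges of radius 108 mm and thickness 11 mm, joined by a core cylinder of radius 77 mm and height 218 mm. The lower flange rests on z = 0 and the three cylinders share a vertical axis.

The table is on the floor beside the stool on its −x side. The spool is on top of the stool, centred.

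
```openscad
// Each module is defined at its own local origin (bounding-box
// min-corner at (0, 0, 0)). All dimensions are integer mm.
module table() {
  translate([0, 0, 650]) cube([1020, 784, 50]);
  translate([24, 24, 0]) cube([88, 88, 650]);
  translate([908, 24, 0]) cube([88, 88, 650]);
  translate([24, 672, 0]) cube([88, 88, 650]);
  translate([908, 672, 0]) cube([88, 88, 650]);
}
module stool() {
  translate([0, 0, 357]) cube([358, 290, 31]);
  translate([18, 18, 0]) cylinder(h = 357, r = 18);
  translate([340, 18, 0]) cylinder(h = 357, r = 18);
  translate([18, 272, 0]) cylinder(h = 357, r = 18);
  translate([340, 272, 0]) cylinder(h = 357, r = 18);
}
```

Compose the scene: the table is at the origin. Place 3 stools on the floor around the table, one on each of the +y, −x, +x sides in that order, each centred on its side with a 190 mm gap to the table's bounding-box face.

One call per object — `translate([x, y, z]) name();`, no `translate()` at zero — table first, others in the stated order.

table();
translate([331, 974, 0]) stool();
translate([-548, 247, 0]) stool();
translate([1210, 247, 0]) stool();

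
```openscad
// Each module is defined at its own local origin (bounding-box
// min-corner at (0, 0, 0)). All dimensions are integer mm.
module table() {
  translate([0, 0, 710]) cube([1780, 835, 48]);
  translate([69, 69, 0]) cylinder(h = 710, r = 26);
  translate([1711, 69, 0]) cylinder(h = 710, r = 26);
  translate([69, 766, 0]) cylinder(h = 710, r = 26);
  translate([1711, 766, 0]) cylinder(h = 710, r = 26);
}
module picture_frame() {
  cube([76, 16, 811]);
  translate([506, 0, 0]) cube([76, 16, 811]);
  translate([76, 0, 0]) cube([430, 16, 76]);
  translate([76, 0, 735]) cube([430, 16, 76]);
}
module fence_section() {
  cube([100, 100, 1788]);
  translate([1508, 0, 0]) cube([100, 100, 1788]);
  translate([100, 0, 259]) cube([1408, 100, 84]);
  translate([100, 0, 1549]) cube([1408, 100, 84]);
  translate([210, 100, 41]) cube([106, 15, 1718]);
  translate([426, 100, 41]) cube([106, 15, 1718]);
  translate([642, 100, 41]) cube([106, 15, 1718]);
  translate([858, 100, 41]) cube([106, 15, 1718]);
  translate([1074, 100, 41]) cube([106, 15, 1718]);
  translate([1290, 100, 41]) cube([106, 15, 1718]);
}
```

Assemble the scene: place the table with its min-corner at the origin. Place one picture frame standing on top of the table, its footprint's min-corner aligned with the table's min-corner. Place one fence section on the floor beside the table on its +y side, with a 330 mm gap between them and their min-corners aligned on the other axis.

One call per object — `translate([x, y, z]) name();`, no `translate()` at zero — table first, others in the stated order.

table();
translate([0, 0, 758]) picture_frame();
translate([0, 1165, 0]) fence_section();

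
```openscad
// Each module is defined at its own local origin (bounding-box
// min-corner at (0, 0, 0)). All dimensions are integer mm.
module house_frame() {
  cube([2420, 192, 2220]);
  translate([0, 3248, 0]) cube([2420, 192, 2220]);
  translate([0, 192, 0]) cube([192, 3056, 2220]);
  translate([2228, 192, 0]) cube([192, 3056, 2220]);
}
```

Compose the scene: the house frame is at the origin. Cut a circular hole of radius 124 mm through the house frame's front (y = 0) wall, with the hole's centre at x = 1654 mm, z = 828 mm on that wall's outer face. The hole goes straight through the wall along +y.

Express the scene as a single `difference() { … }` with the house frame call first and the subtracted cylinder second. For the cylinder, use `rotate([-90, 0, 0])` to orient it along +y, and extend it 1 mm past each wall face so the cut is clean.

difference() {
  house_frame();
  translate([1654, -1, 828]) rotate([-90, 0, 0]) cylinder(h = 194, r = 124);
}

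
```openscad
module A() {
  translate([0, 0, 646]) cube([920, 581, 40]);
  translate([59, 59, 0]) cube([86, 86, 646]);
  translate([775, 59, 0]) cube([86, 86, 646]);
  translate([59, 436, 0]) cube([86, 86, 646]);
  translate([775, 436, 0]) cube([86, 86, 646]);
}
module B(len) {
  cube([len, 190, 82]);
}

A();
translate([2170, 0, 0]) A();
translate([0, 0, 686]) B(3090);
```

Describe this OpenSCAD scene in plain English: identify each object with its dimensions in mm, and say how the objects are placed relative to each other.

A is a rectangular dining table. The top is 920×581×40 mm with its upper surface at z = 686 mm. It stands on four 86×86 mm square legs, each inset 59 mm from the nearest pair of top edges, running from the floor to the underside of the top.

B is a rectangular beam 3090 mm long (x), 190 mm deep (y), 82 mm thick (z).

The beam spans the tops of two tables placed 1250 mm apart, resting at z = 686 mm.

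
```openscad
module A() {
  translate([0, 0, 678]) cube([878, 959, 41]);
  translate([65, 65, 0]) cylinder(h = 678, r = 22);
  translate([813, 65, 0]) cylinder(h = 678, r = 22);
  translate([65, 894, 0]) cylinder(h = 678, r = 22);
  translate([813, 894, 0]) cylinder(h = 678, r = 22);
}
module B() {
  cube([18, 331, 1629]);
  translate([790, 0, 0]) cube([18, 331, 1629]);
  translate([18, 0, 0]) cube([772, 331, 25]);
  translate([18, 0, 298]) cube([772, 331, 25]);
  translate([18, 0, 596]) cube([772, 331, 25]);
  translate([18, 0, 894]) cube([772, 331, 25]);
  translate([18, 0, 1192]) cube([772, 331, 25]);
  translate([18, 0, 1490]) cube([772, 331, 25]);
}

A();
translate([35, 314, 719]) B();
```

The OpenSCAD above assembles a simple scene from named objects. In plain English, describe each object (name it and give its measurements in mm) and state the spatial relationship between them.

A is a table: top 878 mm (x) × 959 mm (y), 41 mm thick, upper face at z = 719 mm, on four round legs of 44 mm diameter, each leg's bounding box inset 43 mm from the nearest pair of top edges, running from z = 0 to the bottom of the top.

B is a bookshelf 808 mm wide overall, 331 mm deep and 1629 mm tall. The two sides are 18 mm thick vertical panels. 6 horizontal shelves of 25 mm thickness span between the inner faces of the sides; the lowest shelf sits on the floor and shelves are stacked with a clear vertical gap of 273 mm between each pair.

The bookshelf is on top of the table, centred.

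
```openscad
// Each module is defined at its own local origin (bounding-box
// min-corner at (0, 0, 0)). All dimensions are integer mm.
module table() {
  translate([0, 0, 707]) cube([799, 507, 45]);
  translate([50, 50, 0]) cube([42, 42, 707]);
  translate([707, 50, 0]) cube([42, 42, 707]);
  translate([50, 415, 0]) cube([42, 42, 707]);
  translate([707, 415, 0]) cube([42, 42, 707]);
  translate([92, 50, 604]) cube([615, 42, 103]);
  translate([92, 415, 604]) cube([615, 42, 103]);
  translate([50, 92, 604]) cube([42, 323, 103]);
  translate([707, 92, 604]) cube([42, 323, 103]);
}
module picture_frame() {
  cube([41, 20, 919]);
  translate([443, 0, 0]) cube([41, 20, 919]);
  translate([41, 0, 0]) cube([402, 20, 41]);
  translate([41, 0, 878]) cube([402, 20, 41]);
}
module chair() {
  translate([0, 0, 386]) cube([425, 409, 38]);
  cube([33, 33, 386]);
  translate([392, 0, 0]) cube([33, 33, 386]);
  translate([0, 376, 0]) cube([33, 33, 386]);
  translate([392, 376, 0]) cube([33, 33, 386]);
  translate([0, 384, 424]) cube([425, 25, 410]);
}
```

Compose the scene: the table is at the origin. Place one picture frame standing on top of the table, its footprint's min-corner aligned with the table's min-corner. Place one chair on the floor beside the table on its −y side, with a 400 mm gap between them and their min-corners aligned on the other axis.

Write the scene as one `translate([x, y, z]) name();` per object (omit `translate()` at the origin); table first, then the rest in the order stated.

table();
translate([0, 0, 752]) picture_frame();
translate([0, -809, 0]) chair();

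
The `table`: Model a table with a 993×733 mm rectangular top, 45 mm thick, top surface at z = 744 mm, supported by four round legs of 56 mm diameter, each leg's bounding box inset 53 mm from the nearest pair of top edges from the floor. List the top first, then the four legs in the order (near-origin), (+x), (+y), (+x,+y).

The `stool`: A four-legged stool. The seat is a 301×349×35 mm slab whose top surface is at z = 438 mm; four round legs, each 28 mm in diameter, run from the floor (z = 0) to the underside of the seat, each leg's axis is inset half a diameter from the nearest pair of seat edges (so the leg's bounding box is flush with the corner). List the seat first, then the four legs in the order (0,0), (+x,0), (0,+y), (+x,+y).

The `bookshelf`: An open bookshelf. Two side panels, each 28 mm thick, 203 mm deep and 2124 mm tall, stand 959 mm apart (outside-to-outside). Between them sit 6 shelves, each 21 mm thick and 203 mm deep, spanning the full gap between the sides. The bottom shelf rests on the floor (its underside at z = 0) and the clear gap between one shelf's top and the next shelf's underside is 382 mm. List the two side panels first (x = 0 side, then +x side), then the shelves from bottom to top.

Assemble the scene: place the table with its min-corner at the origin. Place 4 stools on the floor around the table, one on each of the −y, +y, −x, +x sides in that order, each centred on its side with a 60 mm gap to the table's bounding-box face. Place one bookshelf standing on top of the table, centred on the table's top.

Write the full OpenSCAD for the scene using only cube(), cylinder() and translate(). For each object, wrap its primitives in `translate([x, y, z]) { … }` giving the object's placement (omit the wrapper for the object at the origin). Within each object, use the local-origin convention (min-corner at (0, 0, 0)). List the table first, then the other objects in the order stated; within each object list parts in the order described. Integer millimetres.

translate([0, 0, 699]) cube([993, 733, 45]);
translate([81, 81, 0]) cylinder(h = 699, r = 28);
translate([912, 81, 0]) cylinder(h = 699, r = 28);
translate([81, 652, 0]) cylinder(h = 699, r = 28);
translate([912, 652, 0]) cylinder(h = 699, r = 28);
translate([346, -409, 0]) {
  translate([0, 0, 403]) cube([301, 349, 35]);
  translate([14, 14, 0]) cylinder(h = 403, r = 14);
  translate([287, 14, 0]) cylinder(h = 403, r = 14);
  translate([14, 335, 0]) cylinder(h = 403, r = 14);
  translate([287, 335, 0]) cylinder(h = 403, r = 14);
}
translate([346, 793, 0]) {
  translate([0, 0, 403]) cube([301, 349, 35]);
  translate([14, 14, 0]) cylinder(h = 403, r = 14);
  translate([287, 14, 0]) cylinder(h = 403, r = 14);
  translate([14, 335, 0]) cylinder(h = 403, r = 14);
  translate([287, 335, 0]) cylinder(h = 403, r = 14);
}
translate([-361, 192, 0]) {
  translate([0, 0, 403]) cube([301, 349, 35]);
  translate([14, 14, 0]) cylinder(h = 403, r = 14);
  translate([287, 14, 0]) cylinder(h = 403, r = 14);
  translate([14, 335, 0]) cylinder(h = 403, r = 14);
  translate([287, 335, 0]) cylinder(h = 403, r = 14);
}
translate([1053, 192, 0]) {
  translate([0, 0, 403]) cube([301, 349, 35]);
  translate([14, 14, 0]) cylinder(h = 403, r = 14);
  translate([287, 14, 0]) cylinder(h = 403, r = 14);
  translate([14, 335, 0]) cylinder(h = 403, r = 14);
  translate([287, 335, 0]) cylinder(h = 403, r = 14);
}
translate([17, 265, 744]) {
  cube([28, 203, 2124]);
  translate([931, 0, 0]) cube([28, 203, 2124]);
  translate([28, 0, 0]) cube([903, 203, 21]);
  translate([28, 0, 403]) cube([903, 203, 21]);
  translate([28, 0, 806]) cube([903, 203, 21]);
  translate([28, 0, 1209]) cube([903, 203, 21]);
  translate([28, 0, 1612]) cube([903, 203, 21]);
  translate([28, 0, 2015]) cube([903, 203, 21]);
}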